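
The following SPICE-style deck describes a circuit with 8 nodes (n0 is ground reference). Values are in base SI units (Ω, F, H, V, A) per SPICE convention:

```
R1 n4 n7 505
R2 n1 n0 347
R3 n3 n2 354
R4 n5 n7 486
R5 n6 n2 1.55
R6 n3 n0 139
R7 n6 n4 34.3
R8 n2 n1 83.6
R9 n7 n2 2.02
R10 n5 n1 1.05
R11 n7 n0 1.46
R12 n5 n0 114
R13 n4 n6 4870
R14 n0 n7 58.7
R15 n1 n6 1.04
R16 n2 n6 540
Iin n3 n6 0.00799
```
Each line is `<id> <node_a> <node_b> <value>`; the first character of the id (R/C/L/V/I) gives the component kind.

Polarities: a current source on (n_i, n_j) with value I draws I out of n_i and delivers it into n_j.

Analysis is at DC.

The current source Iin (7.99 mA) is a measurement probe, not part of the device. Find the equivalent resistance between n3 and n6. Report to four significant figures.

MNA unknowns: 7 node voltages V₁..V_7
R1: Y=0.001980 on G[4,7]
R2: Y=0.002882 on G[1,0]
R3: Y=0.002825 on G[3,2]
R4: Y=0.002058 on G[5,7]
R5: Y=0.6452 on G[6,2]
R6: Y=0.007194 on G[3,0]
R7: Y=0.02915 on G[6,4]
R8: Y=0.01196 on G[2,1]
R9: Y=0.4950 on G[7,2]
R10: Y=0.9524 on G[5,1]
R11: Y=0.6849 on G[7,0]
R12: Y=0.008772 on G[5,0]
R13: Y=0.0002053 on G[4,6]
R14: Y=0.01704 on G[0,7]
R15: Y=0.9615 on G[1,6]
R16: Y=0.001852 on G[2,6]
Iin: z[3]−=0.00799, z[6]+=0.00799
solve → V1=0.02926, V2=0.01830, V3=-0.7923, V4=0.02839, V5=0.02894, V6=0.02979, V7=0.007638

R_eq = 102.9 Ω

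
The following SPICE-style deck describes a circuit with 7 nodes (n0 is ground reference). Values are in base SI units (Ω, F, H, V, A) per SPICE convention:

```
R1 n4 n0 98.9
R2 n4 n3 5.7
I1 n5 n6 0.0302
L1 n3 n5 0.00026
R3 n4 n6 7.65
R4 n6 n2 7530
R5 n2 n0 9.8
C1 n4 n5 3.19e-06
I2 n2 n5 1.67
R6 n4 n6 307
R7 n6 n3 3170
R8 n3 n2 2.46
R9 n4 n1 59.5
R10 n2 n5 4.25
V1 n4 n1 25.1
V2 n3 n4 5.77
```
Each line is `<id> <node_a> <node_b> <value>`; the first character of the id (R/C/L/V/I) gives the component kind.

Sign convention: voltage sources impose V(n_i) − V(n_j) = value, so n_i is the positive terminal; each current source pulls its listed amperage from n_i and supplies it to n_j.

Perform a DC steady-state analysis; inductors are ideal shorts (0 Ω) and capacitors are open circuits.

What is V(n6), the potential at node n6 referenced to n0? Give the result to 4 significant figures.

MNA unknowns: 6 node voltages V₁..V_6 plus 3 source currents (L1, V1, V2)
R1: Y=0.01011 on G[4,0]
R2: Y=0.1754 on G[4,3]
I1: z[5]−=0.0302, z[6]+=0.0302
L1: row V3−V5=0, i_L1 at 3,5
R3: Y=0.1307 on G[4,6]
R4: Y=0.0001328 on G[6,2]
R5: Y=0.1020 on G[2,0]
C1: Y=0.000 on G[4,5]
I2: z[2]−=1.67, z[5]+=1.67
R6: Y=0.003257 on G[4,6]
R7: Y=0.0003155 on G[6,3]
R8: Y=0.4065 on G[3,2]
R9: Y=0.01681 on G[4,1]
R10: Y=0.2353 on G[2,5]
V1: row V4−V1=25.1, i_V1 at 4,1
V2: row V3−V4=5.77, i_V2 at 3,4
solve → V1=-27.94, V2=0.2815, V3=2.929, V4=-2.841, V5=2.929, V6=-2.600
aux → i_L1=-1.017, i_V1=-0.4218, i_V2=-1.073

-2.600 V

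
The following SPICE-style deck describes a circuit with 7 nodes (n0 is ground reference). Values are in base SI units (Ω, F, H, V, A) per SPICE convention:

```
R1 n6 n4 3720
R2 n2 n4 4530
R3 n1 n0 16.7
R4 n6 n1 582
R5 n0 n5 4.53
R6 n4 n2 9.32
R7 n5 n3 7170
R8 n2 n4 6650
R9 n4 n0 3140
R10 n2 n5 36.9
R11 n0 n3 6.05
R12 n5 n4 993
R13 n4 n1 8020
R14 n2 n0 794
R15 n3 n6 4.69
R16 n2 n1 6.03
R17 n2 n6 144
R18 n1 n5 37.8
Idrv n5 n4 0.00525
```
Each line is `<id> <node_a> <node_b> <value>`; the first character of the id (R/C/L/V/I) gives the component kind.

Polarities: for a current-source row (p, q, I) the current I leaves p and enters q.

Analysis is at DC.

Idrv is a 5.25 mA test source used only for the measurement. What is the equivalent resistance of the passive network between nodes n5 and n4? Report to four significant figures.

Apply KCL at each of the 6 non-ground nodes and solve the resulting linear system.
Node n1: branches {R3, R4, R13, R16, R18} → V_1 = 0.03159
Node n2: branches {R2, R6, R8, R10, R14, R16, R17} → V_2 = 0.04998
Node n3: branches {R7, R11, R15} → V_3 = 0.002349
Node n4: branches {R1, R2, R6, R8, R9, R12, R13, Idrv} → V_4 = 0.09714
Node n5: branches {R5, R7, R10, R12, R18, Idrv} → V_5 = -0.01075
Node n6: branches {R1, R4, R15, R17} → V_6 = 0.004179

R_eq = 20.55 Ω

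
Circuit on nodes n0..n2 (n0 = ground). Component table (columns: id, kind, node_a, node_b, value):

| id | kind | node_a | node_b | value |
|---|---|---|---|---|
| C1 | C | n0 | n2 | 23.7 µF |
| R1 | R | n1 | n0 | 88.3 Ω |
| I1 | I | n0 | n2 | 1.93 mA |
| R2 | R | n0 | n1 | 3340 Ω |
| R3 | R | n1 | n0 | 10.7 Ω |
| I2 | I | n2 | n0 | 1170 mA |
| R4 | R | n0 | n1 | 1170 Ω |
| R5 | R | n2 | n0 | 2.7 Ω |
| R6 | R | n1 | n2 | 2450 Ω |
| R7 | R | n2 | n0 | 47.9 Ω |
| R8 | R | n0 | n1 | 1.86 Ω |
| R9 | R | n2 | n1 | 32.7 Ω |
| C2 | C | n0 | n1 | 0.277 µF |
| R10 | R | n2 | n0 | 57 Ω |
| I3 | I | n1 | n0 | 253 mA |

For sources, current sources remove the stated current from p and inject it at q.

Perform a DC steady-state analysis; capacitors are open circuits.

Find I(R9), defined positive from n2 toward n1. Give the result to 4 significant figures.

-0.06705 A

MNA unknowns: 2 node voltages V₁..V_2
C1: Y=0.000 on G[0,2]
R1: Y=0.01133 on G[1,0]
I1: z[0]−=0.00193, z[2]+=0.00193
R2: Y=0.0002994 on G[0,1]
R3: Y=0.09346 on G[1,0]
I2: z[2]−=1.17, z[0]+=1.17
R4: Y=0.0008547 on G[0,1]
R5: Y=0.3704 on G[2,0]
R6: Y=0.0004082 on G[1,2]
R7: Y=0.02088 on G[2,0]
R8: Y=0.5376 on G[0,1]
R9: Y=0.03058 on G[2,1]
C2: Y=0.000 on G[0,1]
R10: Y=0.01754 on G[2,0]
I3: z[1]−=0.253, z[0]+=0.253
solve → V1=-0.4987, V2=-2.691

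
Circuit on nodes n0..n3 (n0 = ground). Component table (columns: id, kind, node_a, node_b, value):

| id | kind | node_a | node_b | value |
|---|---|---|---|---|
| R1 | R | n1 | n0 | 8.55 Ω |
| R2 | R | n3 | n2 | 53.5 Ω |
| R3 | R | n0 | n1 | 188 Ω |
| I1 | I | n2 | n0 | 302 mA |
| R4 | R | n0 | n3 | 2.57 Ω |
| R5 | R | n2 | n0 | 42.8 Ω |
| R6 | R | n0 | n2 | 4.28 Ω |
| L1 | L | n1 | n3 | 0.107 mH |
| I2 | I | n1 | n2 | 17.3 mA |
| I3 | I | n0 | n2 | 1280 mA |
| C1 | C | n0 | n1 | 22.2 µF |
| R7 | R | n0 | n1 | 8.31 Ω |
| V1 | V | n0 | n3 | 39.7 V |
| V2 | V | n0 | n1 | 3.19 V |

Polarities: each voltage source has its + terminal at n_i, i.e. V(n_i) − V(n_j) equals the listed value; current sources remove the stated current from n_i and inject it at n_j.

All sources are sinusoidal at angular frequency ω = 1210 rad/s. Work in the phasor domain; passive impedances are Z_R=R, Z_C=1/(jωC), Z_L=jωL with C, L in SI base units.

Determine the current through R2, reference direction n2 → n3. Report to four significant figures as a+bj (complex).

0.7592+0.000j A

Element admittances at ω=1210 rad/s:
  Y(R1) = 0.1170+0.000j S between n1,n0
  Y(R2) = 0.01869+0.000j S between n3,n2
  Y(R3) = 0.005319+0.000j S between n0,n1
  I1: injects 0.302 A into n0 (from n2)
  Y(R4) = 0.3891+0.000j S between n0,n3
  Y(R5) = 0.02336+0.000j S between n2,n0
  Y(R6) = 0.2336+0.000j S between n0,n2
  Y(L1) = 0.000-7.724j S between n1,n3
  I2: injects 0.0173 A into n2 (from n1)
  I3: injects 1.28 A into n2 (from n0)
  Y(C1) = 0.000+0.02686j S between n0,n1
  Y(R7) = 0.1203+0.000j S between n0,n1
  V1: constraint V(n0)−V(n3) = 39.7
  V2: constraint V(n0)−V(n1) = 3.19
Assemble and solve the 5×5 MNA system:
  V(n1)=-3.190+0.000j  V(n2)=0.9185+0.000j  V(n3)=-39.70+0.000j
  i(V1)=-16.21+282.0j  i(V2)=-0.7566-282.1j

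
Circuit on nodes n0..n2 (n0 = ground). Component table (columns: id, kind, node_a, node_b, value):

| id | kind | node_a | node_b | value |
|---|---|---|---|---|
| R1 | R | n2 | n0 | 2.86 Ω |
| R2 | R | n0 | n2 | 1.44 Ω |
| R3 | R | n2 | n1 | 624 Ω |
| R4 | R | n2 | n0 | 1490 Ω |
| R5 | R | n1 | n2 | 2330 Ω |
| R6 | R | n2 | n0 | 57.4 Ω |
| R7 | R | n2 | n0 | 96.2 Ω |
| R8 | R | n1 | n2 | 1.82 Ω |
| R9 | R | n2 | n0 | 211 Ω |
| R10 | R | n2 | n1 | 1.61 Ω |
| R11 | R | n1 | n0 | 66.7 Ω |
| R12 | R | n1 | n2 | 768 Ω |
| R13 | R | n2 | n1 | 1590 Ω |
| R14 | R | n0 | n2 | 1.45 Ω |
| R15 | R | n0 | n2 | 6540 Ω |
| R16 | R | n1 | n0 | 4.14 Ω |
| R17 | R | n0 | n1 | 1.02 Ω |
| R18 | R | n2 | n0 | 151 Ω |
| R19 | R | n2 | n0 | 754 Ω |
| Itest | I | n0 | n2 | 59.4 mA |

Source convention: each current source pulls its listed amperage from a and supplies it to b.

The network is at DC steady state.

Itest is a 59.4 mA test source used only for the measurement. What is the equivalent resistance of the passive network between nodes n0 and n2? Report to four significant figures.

Element admittances at DC:
  Y(R1) = 0.3497 S between n2,n0
  Y(R2) = 0.6944 S between n0,n2
  Y(R3) = 0.001603 S between n2,n1
  Y(R4) = 0.0006711 S between n2,n0
  Y(R5) = 0.0004292 S between n1,n2
  Y(R6) = 0.01742 S between n2,n0
  Y(R7) = 0.01040 S between n2,n0
  Y(R8) = 0.5495 S between n1,n2
  Y(R9) = 0.004739 S between n2,n0
  Y(R10) = 0.6211 S between n2,n1
  Y(R11) = 0.01499 S between n1,n0
  Y(R12) = 0.001302 S between n1,n2
  Y(R13) = 0.0006289 S between n2,n1
  Y(R14) = 0.6897 S between n0,n2
  Y(R15) = 0.0001529 S between n0,n2
  Y(R16) = 0.2415 S between n1,n0
  Y(R17) = 0.9804 S between n0,n1
  Y(R18) = 0.006623 S between n2,n0
  Y(R19) = 0.001326 S between n2,n0
  Itest: injects 0.0594 A into n2 (from n0)
Assemble and solve the 2×2 MNA system:
  V(n1)=0.01217  V(n2)=0.02498

R_eq = 0.4206 Ω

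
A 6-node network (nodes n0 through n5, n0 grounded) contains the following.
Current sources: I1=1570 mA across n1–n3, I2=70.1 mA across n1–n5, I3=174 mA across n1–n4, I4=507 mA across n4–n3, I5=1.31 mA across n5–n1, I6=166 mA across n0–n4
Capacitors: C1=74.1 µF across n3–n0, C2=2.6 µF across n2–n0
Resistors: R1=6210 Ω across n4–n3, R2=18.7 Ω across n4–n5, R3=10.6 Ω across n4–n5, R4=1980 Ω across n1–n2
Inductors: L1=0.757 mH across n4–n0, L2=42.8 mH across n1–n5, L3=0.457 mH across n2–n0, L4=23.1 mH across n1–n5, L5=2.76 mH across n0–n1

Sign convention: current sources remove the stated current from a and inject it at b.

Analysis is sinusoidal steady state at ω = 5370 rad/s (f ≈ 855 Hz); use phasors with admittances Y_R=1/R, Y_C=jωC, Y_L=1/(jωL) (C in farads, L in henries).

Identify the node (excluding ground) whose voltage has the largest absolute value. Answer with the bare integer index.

MNA unknowns: 5 node voltages V₁..V_5
I1: z[1]−=1.57, z[3]+=1.57
C1: Y=0.000+0.3979j on G[3,0]
R1: Y=0.0001610+0.000j on G[4,3]
C2: Y=0.000+0.01396j on G[2,0]
I2: z[1]−=0.0701, z[5]+=0.0701
L1: Y=0.000-0.2460j on G[4,0]
L2: Y=0.000-0.004351j on G[1,5]
I3: z[1]−=0.174, z[4]+=0.174
I4: z[4]−=0.507, z[3]+=0.507
L3: Y=0.000-0.4075j on G[2,0]
R2: Y=0.05348+0.000j on G[4,5]
L4: Y=0.000-0.008061j on G[1,5]
I5: z[5]−=0.00131, z[1]+=0.00131
R3: Y=0.09434+0.000j on G[4,5]
R4: Y=0.0005051+0.000j on G[1,2]
L5: Y=0.000-0.06747j on G[0,1]
I6: z[0]−=0.166, z[4]+=0.166
solve → V1=-0.3439-22.93j, V2=0.02943-0.0004791j, V3=0.001514-5.220j, V4=0.04968-1.478j, V5=-1.280-1.556j

1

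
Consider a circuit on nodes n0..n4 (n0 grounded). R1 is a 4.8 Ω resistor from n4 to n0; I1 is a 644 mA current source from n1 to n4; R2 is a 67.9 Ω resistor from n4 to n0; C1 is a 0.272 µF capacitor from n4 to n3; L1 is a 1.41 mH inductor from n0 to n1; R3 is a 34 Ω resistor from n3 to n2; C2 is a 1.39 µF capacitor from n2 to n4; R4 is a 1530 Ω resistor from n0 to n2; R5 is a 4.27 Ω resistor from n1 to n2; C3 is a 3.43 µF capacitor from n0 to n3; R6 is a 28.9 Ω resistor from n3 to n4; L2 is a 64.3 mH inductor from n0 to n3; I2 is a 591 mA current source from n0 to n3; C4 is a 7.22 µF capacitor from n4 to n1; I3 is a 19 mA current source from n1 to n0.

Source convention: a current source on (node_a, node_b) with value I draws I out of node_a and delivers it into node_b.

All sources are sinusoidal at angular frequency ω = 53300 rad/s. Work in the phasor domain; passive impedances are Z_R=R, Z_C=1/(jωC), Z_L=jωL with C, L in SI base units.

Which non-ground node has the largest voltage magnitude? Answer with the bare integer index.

3

Apply KCL at each of the 4 non-ground nodes and solve the resulting linear system.
Node n1: branches {I1, L1, R5, C4, I3} → V_1 = -0.08913+0.7897j
Node n2: branches {R3, C2, R4, R5} → V_2 = 0.3147+0.3459j
Node n3: branches {C1, R3, C3, R6, L2, I2} → V_3 = 0.8657-2.850j
Node n4: branches {R1, I1, R2, C1, C2, R6, C4} → V_4 = 0.1840-0.7147j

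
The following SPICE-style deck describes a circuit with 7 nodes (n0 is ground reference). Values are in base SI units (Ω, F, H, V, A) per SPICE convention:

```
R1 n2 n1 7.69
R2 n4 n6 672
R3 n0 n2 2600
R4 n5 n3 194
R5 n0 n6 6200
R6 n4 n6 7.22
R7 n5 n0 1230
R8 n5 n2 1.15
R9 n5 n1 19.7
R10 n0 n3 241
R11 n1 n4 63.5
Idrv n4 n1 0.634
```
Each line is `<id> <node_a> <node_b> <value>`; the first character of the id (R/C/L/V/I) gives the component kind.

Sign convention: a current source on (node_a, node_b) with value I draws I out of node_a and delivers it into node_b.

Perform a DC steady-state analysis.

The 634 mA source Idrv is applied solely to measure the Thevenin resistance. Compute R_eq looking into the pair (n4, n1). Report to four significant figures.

Apply KCL at each of the 6 non-ground nodes and solve the resulting linear system.
Node n1: branches {R1, R9, R11, Idrv} → V_1 = 1.791
Node n2: branches {R1, R3, R8} → V_2 = 1.758
Node n3: branches {R4, R10} → V_3 = 0.9718
Node n4: branches {R2, R6, R11, Idrv} → V_4 = -38.08
Node n5: branches {R4, R7, R8, R9} → V_5 = 1.754
Node n6: branches {R2, R5, R6} → V_6 = -38.03

R_eq = 62.89 Ω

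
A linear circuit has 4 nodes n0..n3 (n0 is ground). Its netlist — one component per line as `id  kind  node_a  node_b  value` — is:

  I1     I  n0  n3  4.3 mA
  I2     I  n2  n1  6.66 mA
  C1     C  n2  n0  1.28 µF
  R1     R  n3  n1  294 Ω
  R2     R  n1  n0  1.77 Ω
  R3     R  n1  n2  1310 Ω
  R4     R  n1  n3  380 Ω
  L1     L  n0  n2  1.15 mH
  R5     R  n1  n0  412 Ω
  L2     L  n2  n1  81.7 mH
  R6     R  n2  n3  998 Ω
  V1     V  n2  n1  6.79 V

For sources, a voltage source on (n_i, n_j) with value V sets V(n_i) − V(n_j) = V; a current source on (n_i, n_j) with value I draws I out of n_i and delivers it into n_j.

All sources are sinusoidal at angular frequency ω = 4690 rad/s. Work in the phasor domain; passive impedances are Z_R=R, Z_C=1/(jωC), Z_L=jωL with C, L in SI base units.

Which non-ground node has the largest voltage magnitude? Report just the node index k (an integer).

2

MNA unknowns: 3 node voltages V₁..V_3 plus 1 source current (V1)
I1: z[0]−=0.0043, z[3]+=0.0043
I2: z[2]−=0.00666, z[1]+=0.00666
C1: Y=0.000+0.006003j on G[2,0]
R1: Y=0.003401+0.000j on G[3,1]
R2: Y=0.5650+0.000j on G[1,0]
R3: Y=0.0007634+0.000j on G[1,2]
R4: Y=0.002632+0.000j on G[1,3]
L1: Y=0.000-0.1854j on G[0,2]
R5: Y=0.002427+0.000j on G[1,0]
L2: Y=0.000-0.002610j on G[2,1]
R6: Y=0.001002+0.000j on G[2,3]
V1: row V2−V1=6.79, i_V1 at 2,1
solve → V1=-0.6102+1.954j, V2=6.180+1.954j, V3=0.9681+1.954j
aux → i_V1=-0.3676+1.126j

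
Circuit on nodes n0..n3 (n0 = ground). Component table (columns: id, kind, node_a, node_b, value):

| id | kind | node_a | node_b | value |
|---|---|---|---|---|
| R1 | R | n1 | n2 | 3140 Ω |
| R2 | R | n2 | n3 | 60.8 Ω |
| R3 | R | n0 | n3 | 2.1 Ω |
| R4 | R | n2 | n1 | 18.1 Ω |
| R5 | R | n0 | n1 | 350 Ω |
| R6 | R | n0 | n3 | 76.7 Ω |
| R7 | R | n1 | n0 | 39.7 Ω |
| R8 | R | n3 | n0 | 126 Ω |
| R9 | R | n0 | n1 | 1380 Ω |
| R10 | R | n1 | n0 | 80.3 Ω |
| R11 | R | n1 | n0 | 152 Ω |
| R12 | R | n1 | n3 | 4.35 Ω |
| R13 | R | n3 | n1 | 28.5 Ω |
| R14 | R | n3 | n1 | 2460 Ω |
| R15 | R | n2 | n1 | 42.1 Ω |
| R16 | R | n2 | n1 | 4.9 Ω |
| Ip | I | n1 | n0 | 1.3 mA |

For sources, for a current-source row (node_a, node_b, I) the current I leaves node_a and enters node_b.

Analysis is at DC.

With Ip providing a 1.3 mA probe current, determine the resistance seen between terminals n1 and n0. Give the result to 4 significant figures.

MNA unknowns: 3 node voltages V₁..V_3
R1: Y=0.0003185 on G[1,2]
R2: Y=0.01645 on G[2,3]
R3: Y=0.4762 on G[0,3]
R4: Y=0.05525 on G[2,1]
R5: Y=0.002857 on G[0,1]
R6: Y=0.01304 on G[0,3]
R7: Y=0.02519 on G[1,0]
R8: Y=0.007937 on G[3,0]
R9: Y=0.0007246 on G[0,1]
R10: Y=0.01245 on G[1,0]
R11: Y=0.006579 on G[1,0]
R12: Y=0.2299 on G[1,3]
R13: Y=0.03509 on G[3,1]
R14: Y=0.0004065 on G[3,1]
R15: Y=0.02375 on G[2,1]
R16: Y=0.2041 on G[2,1]
Ip: z[1]−=0.0013, z[0]+=0.0013
solve → V1=-0.005719, V2=-0.005519, V3=-0.002065

R_eq = 4.399 Ω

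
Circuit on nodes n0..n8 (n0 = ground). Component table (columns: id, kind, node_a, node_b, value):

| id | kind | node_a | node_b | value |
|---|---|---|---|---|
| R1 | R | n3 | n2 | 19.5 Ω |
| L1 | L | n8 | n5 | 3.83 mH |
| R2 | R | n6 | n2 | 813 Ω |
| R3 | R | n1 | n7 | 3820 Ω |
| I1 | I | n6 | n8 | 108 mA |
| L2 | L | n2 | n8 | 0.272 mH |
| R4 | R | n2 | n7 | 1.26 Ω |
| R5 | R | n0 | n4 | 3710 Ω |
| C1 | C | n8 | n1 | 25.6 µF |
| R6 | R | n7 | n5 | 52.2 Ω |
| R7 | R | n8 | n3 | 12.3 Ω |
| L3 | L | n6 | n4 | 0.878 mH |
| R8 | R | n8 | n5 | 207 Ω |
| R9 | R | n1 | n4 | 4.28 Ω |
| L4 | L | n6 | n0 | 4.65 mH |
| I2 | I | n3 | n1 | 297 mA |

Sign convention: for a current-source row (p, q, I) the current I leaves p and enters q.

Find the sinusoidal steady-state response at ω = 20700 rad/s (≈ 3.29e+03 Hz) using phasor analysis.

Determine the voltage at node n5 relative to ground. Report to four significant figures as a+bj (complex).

MNA unknowns: 8 node voltages V₁..V_8
R1: Y=0.05128+0.000j on G[3,2]
L1: Y=0.000-0.01261j on G[8,5]
R2: Y=0.001230+0.000j on G[6,2]
R3: Y=0.0002618+0.000j on G[1,7]
I1: z[6]−=0.108, z[8]+=0.108
L2: Y=0.000-0.1776j on G[2,8]
R4: Y=0.7937+0.000j on G[2,7]
R5: Y=0.0002695+0.000j on G[0,4]
C1: Y=0.000+0.5299j on G[8,1]
R6: Y=0.01916+0.000j on G[7,5]
R7: Y=0.08130+0.000j on G[8,3]
L3: Y=0.000-0.05502j on G[6,4]
R8: Y=0.004831+0.000j on G[8,5]
R9: Y=0.2336+0.000j on G[1,4]
L4: Y=0.000-0.01039j on G[6,0]
I2: z[3]−=0.297, z[1]+=0.297
solve → V1=0.5584+1.942j, V2=0.4389+1.697j, V3=-1.730+2.066j, V4=0.09816+1.951j, V5=0.6827+1.889j, V6=0.05062-0.002547j, V7=0.4447+1.701j, V8=0.5545+2.300j

0.6827+1.889j V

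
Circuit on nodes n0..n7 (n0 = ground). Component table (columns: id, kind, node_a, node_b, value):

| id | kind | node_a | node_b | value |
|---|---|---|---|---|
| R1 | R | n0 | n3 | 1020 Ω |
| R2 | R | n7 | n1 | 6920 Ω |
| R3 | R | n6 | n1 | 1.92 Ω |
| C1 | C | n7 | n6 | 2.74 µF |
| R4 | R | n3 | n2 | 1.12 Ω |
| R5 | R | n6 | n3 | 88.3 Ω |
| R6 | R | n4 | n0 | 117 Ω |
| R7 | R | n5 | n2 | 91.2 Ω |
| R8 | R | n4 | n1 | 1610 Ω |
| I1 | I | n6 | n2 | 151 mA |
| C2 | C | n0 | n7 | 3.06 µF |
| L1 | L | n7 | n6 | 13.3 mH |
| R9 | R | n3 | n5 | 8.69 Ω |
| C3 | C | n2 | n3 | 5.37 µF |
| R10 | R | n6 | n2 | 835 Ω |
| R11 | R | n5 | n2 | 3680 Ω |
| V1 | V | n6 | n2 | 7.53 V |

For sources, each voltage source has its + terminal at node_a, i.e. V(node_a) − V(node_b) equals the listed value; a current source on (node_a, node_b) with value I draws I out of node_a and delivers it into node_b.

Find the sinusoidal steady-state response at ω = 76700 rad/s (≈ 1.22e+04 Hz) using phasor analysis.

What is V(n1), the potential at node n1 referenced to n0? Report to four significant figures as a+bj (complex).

Element admittances at ω=76700 rad/s:
  Y(R1) = 0.0009804+0.000j S between n0,n3
  Y(R2) = 0.0001445+0.000j S between n7,n1
  Y(R3) = 0.5208+0.000j S between n6,n1
  Y(C1) = 0.000+0.2102j S between n7,n6
  Y(R4) = 0.8929+0.000j S between n3,n2
  Y(R5) = 0.01133+0.000j S between n6,n3
  Y(R6) = 0.008547+0.000j S between n4,n0
  Y(R7) = 0.01096+0.000j S between n5,n2
  Y(R8) = 0.0006211+0.000j S between n4,n1
  I1: injects 0.151 A into n2 (from n6)
  Y(C2) = 0.000+0.2347j S between n0,n7
  Y(L1) = 0.000-0.0009803j S between n7,n6
  Y(R9) = 0.1151+0.000j S between n3,n5
  Y(C3) = 0.000+0.4119j S between n2,n3
  Y(R10) = 0.001198+0.000j S between n6,n2
  Y(R11) = 0.0002717+0.000j S between n5,n2
  V1: constraint V(n6)−V(n2) = 7.53
Assemble and solve the 8×8 MNA system:
  V(n1)=0.001287-0.06590j  V(n2)=-7.529-0.06598j  V(n3)=-7.445-0.1038j  V(n4)=8.722e-05-0.004464j  V(n5)=-7.452-0.1004j  V(n6)=0.001289-0.06598j  V(n7)=0.0005962-0.03109j
  i(V1)=-0.2516-0.0005300j

0.001287-0.06590j V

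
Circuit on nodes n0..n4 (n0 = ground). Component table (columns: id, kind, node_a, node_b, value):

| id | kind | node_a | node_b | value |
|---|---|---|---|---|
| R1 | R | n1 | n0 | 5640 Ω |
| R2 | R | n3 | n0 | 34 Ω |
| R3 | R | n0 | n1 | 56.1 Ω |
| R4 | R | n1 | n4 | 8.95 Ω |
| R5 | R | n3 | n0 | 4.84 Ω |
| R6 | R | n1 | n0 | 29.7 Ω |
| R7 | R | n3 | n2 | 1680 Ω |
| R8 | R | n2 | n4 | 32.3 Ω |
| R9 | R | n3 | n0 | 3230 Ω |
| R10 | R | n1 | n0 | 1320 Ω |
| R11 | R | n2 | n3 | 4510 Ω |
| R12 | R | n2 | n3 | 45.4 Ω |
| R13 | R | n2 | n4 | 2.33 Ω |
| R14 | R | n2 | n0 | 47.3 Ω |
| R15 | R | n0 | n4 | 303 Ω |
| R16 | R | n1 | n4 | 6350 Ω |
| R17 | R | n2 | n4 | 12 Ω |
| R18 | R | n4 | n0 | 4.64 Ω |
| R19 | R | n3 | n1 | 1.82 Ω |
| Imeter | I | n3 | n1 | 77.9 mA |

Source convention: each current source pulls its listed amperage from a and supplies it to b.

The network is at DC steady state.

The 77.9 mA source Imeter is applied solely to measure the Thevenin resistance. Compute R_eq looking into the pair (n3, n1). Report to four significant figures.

R_eq = 1.565 Ω

MNA unknowns: 4 node voltages V₁..V_4
R1: Y=0.0001773 on G[1,0]
R2: Y=0.02941 on G[3,0]
R3: Y=0.01783 on G[0,1]
R4: Y=0.1117 on G[1,4]
R5: Y=0.2066 on G[3,0]
R6: Y=0.03367 on G[1,0]
R7: Y=0.0005952 on G[3,2]
R8: Y=0.03096 on G[2,4]
R9: Y=0.0003096 on G[3,0]
R10: Y=0.0007576 on G[1,0]
R11: Y=0.0002217 on G[2,3]
R12: Y=0.02203 on G[2,3]
R13: Y=0.4292 on G[2,4]
R14: Y=0.02114 on G[2,0]
R15: Y=0.003300 on G[0,4]
R16: Y=0.0001575 on G[1,4]
R17: Y=0.08333 on G[2,4]
R18: Y=0.2155 on G[4,0]
R19: Y=0.5495 on G[3,1]
Imeter: z[3]−=0.0779, z[1]+=0.0779
solve → V1=0.08153, V2=0.01902, V3=-0.04040, V4=0.02226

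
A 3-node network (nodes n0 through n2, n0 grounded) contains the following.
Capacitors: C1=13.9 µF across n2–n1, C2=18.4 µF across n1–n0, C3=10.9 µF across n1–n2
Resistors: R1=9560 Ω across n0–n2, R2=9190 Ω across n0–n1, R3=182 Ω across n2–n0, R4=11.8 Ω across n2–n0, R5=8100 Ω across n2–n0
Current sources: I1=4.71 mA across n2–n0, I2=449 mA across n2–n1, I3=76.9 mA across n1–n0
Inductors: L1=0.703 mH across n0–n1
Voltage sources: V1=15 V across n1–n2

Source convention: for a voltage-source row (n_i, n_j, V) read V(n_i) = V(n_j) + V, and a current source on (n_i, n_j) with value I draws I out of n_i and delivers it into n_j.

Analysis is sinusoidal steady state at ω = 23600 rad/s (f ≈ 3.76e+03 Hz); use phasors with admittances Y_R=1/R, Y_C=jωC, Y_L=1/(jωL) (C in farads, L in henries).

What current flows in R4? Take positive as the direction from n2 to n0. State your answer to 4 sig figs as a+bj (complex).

-1.205-0.2730j A

Element admittances at ω=23600 rad/s:
  Y(C1) = 0.000+0.3280j S between n2,n1
  Y(R1) = 0.0001046+0.000j S between n0,n2
  I1: injects 0.00471 A into n0 (from n2)
  Y(R2) = 0.0001088+0.000j S between n0,n1
  Y(C2) = 0.000+0.4342j S between n1,n0
  I2: injects 0.449 A into n1 (from n2)
  Y(R3) = 0.005495+0.000j S between n2,n0
  Y(R4) = 0.08475+0.000j S between n2,n0
  Y(C3) = 0.000+0.2572j S between n1,n2
  I3: injects 0.0769 A into n0 (from n1)
  Y(L1) = 0.000-0.06027j S between n0,n1
  Y(R5) = 0.0001235+0.000j S between n2,n0
  V1: constraint V(n1)−V(n2) = 15
Assemble and solve the 3×3 MNA system:
  V(n1)=0.7803-3.222j  V(n2)=-14.22-3.222j
  i(V1)=-0.8327-9.071j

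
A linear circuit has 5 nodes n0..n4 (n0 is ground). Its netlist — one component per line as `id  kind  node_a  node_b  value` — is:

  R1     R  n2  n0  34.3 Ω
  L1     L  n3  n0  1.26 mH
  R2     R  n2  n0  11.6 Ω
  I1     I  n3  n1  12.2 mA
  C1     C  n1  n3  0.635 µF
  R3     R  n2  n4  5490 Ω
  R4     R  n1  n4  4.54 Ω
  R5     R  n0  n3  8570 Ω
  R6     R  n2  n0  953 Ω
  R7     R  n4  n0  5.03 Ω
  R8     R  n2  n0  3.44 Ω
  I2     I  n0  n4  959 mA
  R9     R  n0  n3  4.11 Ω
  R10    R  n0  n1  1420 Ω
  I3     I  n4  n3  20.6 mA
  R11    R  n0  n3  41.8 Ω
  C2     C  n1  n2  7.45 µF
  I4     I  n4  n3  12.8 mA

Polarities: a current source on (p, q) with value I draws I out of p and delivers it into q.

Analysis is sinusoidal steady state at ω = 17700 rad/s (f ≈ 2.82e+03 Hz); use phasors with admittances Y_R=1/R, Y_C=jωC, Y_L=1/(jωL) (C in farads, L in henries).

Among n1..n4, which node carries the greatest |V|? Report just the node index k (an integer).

Element admittances at ω=17700 rad/s:
  Y(R1) = 0.02915+0.000j S between n2,n0
  Y(L1) = 0.000-0.04484j S between n3,n0
  Y(R2) = 0.08621+0.000j S between n2,n0
  I1: injects 0.0122 A into n1 (from n3)
  Y(C1) = 0.000+0.01124j S between n1,n3
  Y(R3) = 0.0001821+0.000j S between n2,n4
  Y(R4) = 0.2203+0.000j S between n1,n4
  Y(R5) = 0.0001167+0.000j S between n0,n3
  Y(R6) = 0.001049+0.000j S between n2,n0
  Y(R7) = 0.1988+0.000j S between n4,n0
  Y(R8) = 0.2907+0.000j S between n2,n0
  I2: injects 0.959 A into n4 (from n0)
  Y(R9) = 0.2433+0.000j S between n0,n3
  Y(R10) = 0.0007042+0.000j S between n0,n1
  I3: injects 0.0206 A into n3 (from n4)
  Y(R11) = 0.02392+0.000j S between n0,n3
  Y(C2) = 0.000+0.1319j S between n1,n2
  I4: injects 0.0128 A into n3 (from n4)
Assemble and solve the 4×4 MNA system:
  V(n1)=1.902-1.714j  V(n2)=0.6840+0.3940j  V(n3)=0.1391+0.09745j  V(n4)=3.207-0.9004j

4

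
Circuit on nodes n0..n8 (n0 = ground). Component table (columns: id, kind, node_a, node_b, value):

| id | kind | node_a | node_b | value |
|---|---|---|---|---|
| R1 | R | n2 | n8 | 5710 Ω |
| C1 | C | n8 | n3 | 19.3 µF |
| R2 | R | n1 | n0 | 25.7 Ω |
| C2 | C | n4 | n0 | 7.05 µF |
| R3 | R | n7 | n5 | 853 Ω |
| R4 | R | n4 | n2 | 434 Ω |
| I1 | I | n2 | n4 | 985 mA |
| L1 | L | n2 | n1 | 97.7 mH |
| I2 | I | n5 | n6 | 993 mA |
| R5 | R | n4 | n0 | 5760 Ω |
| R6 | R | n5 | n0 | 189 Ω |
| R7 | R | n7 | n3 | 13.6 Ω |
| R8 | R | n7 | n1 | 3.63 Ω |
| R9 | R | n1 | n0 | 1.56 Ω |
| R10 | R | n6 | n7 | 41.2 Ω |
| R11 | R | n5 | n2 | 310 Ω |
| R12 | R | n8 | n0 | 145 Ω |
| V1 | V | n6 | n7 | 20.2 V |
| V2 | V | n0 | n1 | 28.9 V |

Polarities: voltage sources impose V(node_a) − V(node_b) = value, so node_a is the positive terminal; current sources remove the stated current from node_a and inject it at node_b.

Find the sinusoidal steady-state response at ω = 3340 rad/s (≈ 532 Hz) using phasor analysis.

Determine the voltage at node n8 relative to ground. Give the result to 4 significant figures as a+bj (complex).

-23.75-2.332j V

Apply KCL at each of the 8 non-ground nodes and solve the resulting linear system.
Node n1: branches {R2, L1, R8, R9, V2} → V_1 = -28.90+0.000j
Node n2: branches {R1, R4, I1, L1, R11} → V_2 = -206.8-129.1j
Node n3: branches {C1, R7} → V_3 = -23.66-0.2876j
Node n4: branches {C2, R4, I1, R5} → V_4 = -10.25-22.67j
Node n5: branches {R3, I2, R6, R11} → V_5 = -174.4-43.01j
Node n6: branches {I2, R10, V1} → V_6 = -5.251-0.2044j
Node n7: branches {R3, R7, R8, R10, V1} → V_7 = -25.45-0.2044j
Node n8: branches {R1, C1, R12} → V_8 = -23.75-2.332j
Source currents: i(V1)=0.5027+0.000j, i(V2)=-20.20-0.4888j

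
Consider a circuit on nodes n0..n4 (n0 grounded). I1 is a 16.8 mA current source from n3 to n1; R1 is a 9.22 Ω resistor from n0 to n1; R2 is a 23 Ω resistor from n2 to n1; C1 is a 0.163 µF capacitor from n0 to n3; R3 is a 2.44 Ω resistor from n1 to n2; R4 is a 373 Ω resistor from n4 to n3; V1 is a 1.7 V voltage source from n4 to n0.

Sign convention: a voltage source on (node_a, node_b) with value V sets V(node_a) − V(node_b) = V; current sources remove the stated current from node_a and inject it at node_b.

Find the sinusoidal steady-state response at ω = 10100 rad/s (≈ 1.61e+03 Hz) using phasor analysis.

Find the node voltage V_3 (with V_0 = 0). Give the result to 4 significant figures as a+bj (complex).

Apply KCL at each of the 4 non-ground nodes and solve the resulting linear system.
Node n1: branches {I1, R1, R2, R3} → V_1 = 0.1549+0.000j
Node n2: branches {R2, R3} → V_2 = 0.1549+0.000j
Node n3: branches {I1, C1, R4} → V_3 = -3.316+2.036j
Node n4: branches {R4, V1} → V_4 = 1.700+0.000j
Source currents: i(V1)=-0.01345+0.005459j

-3.316+2.036j V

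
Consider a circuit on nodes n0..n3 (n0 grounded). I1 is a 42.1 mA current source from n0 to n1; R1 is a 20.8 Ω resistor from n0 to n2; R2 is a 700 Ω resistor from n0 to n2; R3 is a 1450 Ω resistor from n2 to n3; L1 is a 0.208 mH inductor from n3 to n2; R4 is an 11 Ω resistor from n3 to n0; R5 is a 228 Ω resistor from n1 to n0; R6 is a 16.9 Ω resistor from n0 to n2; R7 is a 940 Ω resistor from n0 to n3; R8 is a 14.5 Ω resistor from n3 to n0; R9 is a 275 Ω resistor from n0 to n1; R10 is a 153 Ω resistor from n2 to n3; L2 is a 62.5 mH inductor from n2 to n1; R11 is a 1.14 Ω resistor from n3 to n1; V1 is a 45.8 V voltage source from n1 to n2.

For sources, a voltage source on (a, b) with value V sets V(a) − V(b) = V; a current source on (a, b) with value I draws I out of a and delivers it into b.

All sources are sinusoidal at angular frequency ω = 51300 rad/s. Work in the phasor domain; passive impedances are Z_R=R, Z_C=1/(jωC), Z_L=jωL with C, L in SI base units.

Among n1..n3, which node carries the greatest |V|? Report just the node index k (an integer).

2

Apply KCL at each of the 3 non-ground nodes and solve the resulting linear system.
Node n1: branches {I1, R5, R9, L2, R11, V1} → V_1 = 20.29-2.396j
Node n2: branches {R1, R2, R3, L1, R6, R10, L2, V1} → V_2 = -25.51-2.396j
Node n3: branches {R3, L1, R4, R7, R8, R10, R11} → V_3 = 16.48+1.737j
Source currents: i(V1)=-3.463+3.659j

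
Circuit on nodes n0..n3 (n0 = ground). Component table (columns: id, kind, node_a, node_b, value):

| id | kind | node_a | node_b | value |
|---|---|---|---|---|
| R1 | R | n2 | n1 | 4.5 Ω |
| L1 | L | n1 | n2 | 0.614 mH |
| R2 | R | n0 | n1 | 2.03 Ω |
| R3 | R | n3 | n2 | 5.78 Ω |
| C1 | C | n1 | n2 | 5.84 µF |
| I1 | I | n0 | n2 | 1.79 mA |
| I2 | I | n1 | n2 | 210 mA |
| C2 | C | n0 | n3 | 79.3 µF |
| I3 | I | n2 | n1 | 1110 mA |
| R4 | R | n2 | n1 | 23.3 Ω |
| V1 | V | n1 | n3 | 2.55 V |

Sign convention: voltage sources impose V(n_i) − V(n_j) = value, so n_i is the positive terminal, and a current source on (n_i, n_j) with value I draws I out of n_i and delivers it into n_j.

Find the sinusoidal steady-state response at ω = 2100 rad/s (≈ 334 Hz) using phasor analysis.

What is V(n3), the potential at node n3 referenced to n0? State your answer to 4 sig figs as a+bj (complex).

Apply KCL at each of the 3 non-ground nodes and solve the resulting linear system.
Node n1: branches {R1, L1, R2, C1, I2, I3, R4, V1} → V_1 = 0.2648+0.7725j
Node n2: branches {R1, L1, R3, C1, I1, I2, I3, R4} → V_2 = -0.4928-0.5473j
Node n3: branches {R3, C2, V1} → V_3 = -2.285+0.7725j
Source currents: i(V1)=-0.4387-0.1522j

-2.285+0.7725j V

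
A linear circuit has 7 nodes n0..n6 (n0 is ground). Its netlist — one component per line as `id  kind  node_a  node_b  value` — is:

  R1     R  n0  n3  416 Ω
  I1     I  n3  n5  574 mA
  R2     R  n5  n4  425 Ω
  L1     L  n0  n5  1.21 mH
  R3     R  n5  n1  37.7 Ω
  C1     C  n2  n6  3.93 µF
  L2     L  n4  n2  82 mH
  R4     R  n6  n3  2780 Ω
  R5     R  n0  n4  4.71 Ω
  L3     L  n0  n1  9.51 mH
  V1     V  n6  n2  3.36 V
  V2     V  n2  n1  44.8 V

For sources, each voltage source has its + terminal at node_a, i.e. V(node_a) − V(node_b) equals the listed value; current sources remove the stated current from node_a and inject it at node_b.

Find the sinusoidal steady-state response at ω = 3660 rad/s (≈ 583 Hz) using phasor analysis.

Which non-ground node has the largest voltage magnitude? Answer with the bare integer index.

3

Element admittances at ω=3660 rad/s:
  Y(R1) = 0.002404+0.000j S between n0,n3
  I1: injects 0.574 A into n5 (from n3)
  Y(R2) = 0.002353+0.000j S between n5,n4
  Y(L1) = 0.000-0.2258j S between n0,n5
  Y(R3) = 0.02653+0.000j S between n5,n1
  Y(C1) = 0.000+0.01438j S between n2,n6
  Y(L2) = 0.000-0.003332j S between n4,n2
  Y(R4) = 0.0003597+0.000j S between n6,n3
  Y(R5) = 0.2123+0.000j S between n0,n4
  Y(L3) = 0.000-0.02873j S between n0,n1
  V1: constraint V(n6)−V(n2) = 3.36
  V2: constraint V(n2)−V(n1) = 44.8
Assemble and solve the 8×8 MNA system:
  V(n1)=-5.052+1.438j  V(n2)=39.75+1.438j  V(n3)=-202.1+0.1871j  V(n4)=0.03249-0.5952j  V(n5)=0.08518+1.938j  V(n6)=43.11+1.438j
  i(V1)=-0.08820-0.04878j  i(V2)=-0.09497+0.1319j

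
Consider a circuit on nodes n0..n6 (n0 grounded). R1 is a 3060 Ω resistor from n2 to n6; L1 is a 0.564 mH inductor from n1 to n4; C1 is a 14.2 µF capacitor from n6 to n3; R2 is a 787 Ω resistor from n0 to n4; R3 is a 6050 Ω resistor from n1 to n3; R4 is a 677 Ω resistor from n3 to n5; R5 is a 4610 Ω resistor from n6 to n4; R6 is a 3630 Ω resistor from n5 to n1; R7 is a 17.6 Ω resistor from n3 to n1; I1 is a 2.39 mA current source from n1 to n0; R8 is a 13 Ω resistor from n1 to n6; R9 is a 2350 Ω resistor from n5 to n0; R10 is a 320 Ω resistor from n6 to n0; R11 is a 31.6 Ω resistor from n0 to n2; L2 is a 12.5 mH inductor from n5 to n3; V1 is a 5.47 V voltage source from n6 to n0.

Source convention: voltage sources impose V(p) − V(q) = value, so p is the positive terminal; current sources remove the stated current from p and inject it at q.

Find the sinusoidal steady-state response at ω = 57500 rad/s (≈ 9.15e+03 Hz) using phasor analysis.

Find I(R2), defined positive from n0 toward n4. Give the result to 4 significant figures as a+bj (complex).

-0.006848+0.0002758j A

Apply KCL at each of the 6 non-ground nodes and solve the resulting linear system.
Node n1: branches {L1, R3, R6, R7, I1, R8} → V_1 = 5.400+0.004444j
Node n2: branches {R1, R11} → V_2 = 0.05591+0.000j
Node n3: branches {C1, R3, R4, R7, L2} → V_3 = 5.470+0.007133j
Node n4: branches {L1, R2, R5} → V_4 = 5.389-0.2171j
Node n5: branches {R4, R6, R9, L2} → V_5 = 4.706-0.4830j
Node n6: branches {R1, C1, R5, R8, R10, V1} → V_6 = 5.470+0.000j
Source currents: i(V1)=-0.03010+0.0004813j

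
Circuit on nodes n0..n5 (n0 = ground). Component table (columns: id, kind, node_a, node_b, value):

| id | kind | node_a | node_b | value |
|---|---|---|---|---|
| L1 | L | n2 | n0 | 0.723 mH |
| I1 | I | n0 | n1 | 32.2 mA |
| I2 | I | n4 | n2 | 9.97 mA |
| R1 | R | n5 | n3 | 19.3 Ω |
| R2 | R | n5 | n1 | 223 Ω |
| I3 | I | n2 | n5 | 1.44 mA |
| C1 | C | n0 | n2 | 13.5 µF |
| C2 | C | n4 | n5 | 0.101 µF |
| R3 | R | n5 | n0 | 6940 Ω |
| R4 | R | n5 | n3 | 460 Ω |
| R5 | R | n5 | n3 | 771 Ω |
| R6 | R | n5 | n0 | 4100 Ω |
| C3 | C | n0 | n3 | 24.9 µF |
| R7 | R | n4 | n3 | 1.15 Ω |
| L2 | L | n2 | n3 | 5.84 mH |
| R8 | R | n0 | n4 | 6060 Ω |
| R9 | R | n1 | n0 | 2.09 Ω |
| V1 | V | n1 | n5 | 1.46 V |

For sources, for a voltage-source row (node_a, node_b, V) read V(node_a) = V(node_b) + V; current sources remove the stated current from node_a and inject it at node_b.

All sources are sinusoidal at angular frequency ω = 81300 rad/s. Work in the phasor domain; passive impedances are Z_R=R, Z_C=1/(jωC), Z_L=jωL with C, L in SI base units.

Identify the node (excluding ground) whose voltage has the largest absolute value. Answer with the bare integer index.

Element admittances at ω=81300 rad/s:
  Y(L1) = 0.000-0.01701j S between n2,n0
  I1: injects 0.0322 A into n1 (from n0)
  I2: injects 0.00997 A into n2 (from n4)
  Y(R1) = 0.05181+0.000j S between n5,n3
  Y(R2) = 0.004484+0.000j S between n5,n1
  I3: injects 0.00144 A into n5 (from n2)
  Y(C1) = 0.000+1.098j S between n0,n2
  Y(C2) = 0.000+0.008211j S between n4,n5
  Y(R3) = 0.0001441+0.000j S between n5,n0
  Y(R4) = 0.002174+0.000j S between n5,n3
  Y(R5) = 0.001297+0.000j S between n5,n3
  Y(R6) = 0.0002439+0.000j S between n5,n0
  Y(C3) = 0.000+2.024j S between n0,n3
  Y(R7) = 0.8696+0.000j S between n4,n3
  Y(L2) = 0.000-0.002106j S between n2,n3
  Y(R8) = 0.0001650+0.000j S between n0,n4
  Y(R9) = 0.4785+0.000j S between n1,n0
  V1: constraint V(n1)−V(n5) = 1.46
Assemble and solve the 6×6 MNA system:
  V(n1)=0.2145+0.02291j  V(n2)=1.060e-05-0.007985j  V(n3)=-0.005426+0.03882j  V(n4)=-0.01685+0.02721j  V(n5)=-1.245+0.02291j
  i(V1)=-0.07699-0.01096j

5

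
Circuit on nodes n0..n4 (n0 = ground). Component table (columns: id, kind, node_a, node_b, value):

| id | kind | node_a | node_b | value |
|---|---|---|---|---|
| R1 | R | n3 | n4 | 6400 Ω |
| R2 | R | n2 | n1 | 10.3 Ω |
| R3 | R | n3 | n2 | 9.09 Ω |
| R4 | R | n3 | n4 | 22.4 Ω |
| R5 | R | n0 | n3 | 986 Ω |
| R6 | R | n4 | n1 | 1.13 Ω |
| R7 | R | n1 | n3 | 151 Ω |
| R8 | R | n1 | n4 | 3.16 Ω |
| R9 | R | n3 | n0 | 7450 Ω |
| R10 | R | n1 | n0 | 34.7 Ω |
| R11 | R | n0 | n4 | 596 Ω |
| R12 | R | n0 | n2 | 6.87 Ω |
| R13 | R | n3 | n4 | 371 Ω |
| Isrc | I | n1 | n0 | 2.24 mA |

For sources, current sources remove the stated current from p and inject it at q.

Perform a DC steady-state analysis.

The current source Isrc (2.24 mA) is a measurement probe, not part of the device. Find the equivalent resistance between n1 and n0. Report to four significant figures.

R_eq = 9.971 Ω

Apply KCL at each of the 4 non-ground nodes and solve the resulting linear system.
Node n1: branches {R2, R6, R7, R8, R10, Isrc} → V_1 = -0.02233
Node n2: branches {R2, R3, R12} → V_2 = -0.01060
Node n3: branches {R1, R3, R4, R5, R7, R9, R13} → V_3 = -0.01427
Node n4: branches {R1, R4, R6, R8, R11, R13} → V_4 = -0.02200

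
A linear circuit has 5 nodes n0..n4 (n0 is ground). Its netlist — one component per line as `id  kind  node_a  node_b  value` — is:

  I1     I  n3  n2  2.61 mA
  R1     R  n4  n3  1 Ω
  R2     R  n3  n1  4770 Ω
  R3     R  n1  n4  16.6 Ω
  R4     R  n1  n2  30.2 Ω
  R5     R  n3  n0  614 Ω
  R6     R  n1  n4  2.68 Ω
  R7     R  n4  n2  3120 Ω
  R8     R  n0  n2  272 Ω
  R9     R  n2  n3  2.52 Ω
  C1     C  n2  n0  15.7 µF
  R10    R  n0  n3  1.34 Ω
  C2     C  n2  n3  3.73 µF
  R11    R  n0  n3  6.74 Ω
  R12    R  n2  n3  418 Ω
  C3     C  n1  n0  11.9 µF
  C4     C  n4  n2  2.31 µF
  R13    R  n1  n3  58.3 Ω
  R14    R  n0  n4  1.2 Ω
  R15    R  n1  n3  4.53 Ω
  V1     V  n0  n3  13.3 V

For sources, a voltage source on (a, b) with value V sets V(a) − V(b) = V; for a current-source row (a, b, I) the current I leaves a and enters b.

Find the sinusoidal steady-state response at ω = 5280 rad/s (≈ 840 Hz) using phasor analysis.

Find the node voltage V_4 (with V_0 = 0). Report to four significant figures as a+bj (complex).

-7.742+0.1863j V

Element admittances at ω=5280 rad/s:
  I1: injects 0.00261 A into n2 (from n3)
  Y(R1) = 1.000+0.000j S between n4,n3
  Y(R2) = 0.0002096+0.000j S between n3,n1
  Y(R3) = 0.06024+0.000j S between n1,n4
  Y(R4) = 0.03311+0.000j S between n1,n2
  Y(R5) = 0.001629+0.000j S between n3,n0
  Y(R6) = 0.3731+0.000j S between n1,n4
  Y(R7) = 0.0003205+0.000j S between n4,n2
  Y(R8) = 0.003676+0.000j S between n0,n2
  Y(R9) = 0.3968+0.000j S between n2,n3
  Y(C1) = 0.000+0.08290j S between n2,n0
  Y(R10) = 0.7463+0.000j S between n0,n3
  Y(C2) = 0.000+0.01969j S between n2,n3
  Y(R11) = 0.1484+0.000j S between n0,n3
  Y(R12) = 0.002392+0.000j S between n2,n3
  Y(C3) = 0.000+0.06283j S between n1,n0
  Y(C4) = 0.000+0.01220j S between n4,n2
  Y(R13) = 0.01715+0.000j S between n1,n3
  Y(R14) = 0.8333+0.000j S between n0,n4
  Y(R15) = 0.2208+0.000j S between n1,n3
  V1: constraint V(n0)−V(n3) = 13.3
Assemble and solve the 5×5 MNA system:
  V(n1)=-9.734+1.100j  V(n2)=-12.26+2.491j  V(n3)=-13.30+0.000j  V(n4)=-7.742+0.1863j
  i(V1)=-18.69-1.463j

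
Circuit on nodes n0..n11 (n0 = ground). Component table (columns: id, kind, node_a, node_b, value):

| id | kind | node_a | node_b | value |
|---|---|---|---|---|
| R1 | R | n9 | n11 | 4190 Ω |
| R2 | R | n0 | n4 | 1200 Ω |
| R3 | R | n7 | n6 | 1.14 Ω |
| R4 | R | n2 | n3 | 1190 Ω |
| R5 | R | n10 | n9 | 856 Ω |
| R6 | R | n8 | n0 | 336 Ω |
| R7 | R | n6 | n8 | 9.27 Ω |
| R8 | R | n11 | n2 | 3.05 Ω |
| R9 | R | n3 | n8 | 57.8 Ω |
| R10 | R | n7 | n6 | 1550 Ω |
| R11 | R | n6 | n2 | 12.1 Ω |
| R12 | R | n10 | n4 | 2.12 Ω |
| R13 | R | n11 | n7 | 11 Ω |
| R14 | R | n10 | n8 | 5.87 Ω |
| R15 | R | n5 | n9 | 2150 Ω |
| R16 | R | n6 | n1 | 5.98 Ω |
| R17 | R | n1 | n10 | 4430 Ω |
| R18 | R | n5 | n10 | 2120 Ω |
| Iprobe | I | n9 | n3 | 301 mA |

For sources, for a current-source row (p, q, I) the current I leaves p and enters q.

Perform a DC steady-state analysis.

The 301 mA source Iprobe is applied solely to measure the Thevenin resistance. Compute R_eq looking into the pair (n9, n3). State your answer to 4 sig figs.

R_eq = 668.9 Ω

MNA unknowns: 11 node voltages V₁..V_11
R1: Y=0.0002387 on G[9,11]
R2: Y=0.0008333 on G[0,4]
R3: Y=0.8772 on G[7,6]
R4: Y=0.0008403 on G[2,3]
R5: Y=0.001168 on G[10,9]
R6: Y=0.002976 on G[8,0]
R7: Y=0.1079 on G[6,8]
R8: Y=0.3279 on G[11,2]
R9: Y=0.01730 on G[3,8]
R10: Y=0.0006452 on G[7,6]
R11: Y=0.08264 on G[6,2]
R12: Y=0.4717 on G[10,4]
R13: Y=0.09091 on G[11,7]
R14: Y=0.1704 on G[10,8]
R15: Y=0.0004651 on G[5,9]
R16: Y=0.1672 on G[6,1]
R17: Y=0.0002257 on G[1,10]
R18: Y=0.0004717 on G[5,10]
Iprobe: z[9]−=0.301, z[3]+=0.301
solve → V1=0.04843, V2=-0.09048, V3=16.90, V4=-1.171, V5=-92.16, V6=0.05008, V7=0.02948, V8=0.3280, V9=-184.4, V10=-1.173, V11=-0.1695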